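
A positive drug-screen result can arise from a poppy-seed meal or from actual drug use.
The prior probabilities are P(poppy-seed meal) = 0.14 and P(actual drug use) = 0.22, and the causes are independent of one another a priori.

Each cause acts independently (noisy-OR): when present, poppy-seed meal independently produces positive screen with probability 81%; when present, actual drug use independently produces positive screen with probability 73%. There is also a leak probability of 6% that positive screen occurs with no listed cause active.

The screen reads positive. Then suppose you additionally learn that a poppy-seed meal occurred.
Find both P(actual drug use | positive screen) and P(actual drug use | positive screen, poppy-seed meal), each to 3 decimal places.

P(actual drug use | positive screen) ≈ 0.567; P(actual drug use | positive screen, poppy-seed meal) ≈ 0.246

Under noisy-OR, P(positive screen | causes) = 1 − (1−0.06)·∏(1−qᵢ) over the active causes.
P(positive screen) = 0.06·0.86·0.78 + 0.7462·0.86·0.22 + 0.8214·0.14·0.78 + 0.951778·0.14·0.22 = 0.040248 + 0.141181 + 0.089697 + 0.029315 = 0.300441
Of this, 0.170496 comes from 0.141181 + 0.029315 (the actual drug use=true cases).
P(actual drug use | positive screen) = 0.170496 / 0.300441 ≈ 0.567

Now condition on the additional information:
P(positive screen | poppy-seed meal) = 0.8214*0.78 + 0.951778*0.22 = 0.640692 + 0.209391 = 0.850083
The actual drug use-present share is 0.951778*0.22 = 0.209391.
P(actual drug use | positive screen, poppy-seed meal) = 0.209391 / 0.850083 ≈ 0.246
— poppy-seed meal explains away the evidence for actual drug use.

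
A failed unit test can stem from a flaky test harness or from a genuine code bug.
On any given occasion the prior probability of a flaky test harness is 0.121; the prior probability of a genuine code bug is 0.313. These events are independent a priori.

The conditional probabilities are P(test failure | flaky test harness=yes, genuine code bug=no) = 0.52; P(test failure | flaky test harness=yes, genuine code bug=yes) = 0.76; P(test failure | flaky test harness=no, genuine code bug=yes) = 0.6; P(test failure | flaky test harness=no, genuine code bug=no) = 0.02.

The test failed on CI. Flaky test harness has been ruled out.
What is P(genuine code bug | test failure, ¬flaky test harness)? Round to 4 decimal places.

P(test failure | ¬flaky test harness) = 0.02*0.687 + 0.6*0.313 = 0.013740 + 0.187800 = 0.201540
Of this, 0.187800 comes from 0.6*0.313 (the genuine code bug=true cases).
So P(genuine code bug | test failure, ¬flaky test harness) = 0.187800/0.201540 ≈ 0.9318.

P(genuine code bug | test failure, ¬flaky test harness) ≈ 0.9318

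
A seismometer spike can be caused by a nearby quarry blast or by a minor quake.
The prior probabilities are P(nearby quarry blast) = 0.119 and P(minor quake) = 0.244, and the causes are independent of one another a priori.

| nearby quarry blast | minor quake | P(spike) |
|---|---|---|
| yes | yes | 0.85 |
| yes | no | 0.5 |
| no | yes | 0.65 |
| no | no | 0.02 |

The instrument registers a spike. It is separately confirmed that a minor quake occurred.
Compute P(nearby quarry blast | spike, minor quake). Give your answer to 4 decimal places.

Weight on nearby quarry blast=true, given the evidence: 0.85*0.119 = 0.101150
Normalizer over all consistent configurations: 0.65*0.881 + 0.85*0.119 = 0.673800
P(nearby quarry blast | spike, minor quake) = 0.101150/0.673800 ≈ 0.1501

P(nearby quarry blast | spike, minor quake) ≈ 0.1501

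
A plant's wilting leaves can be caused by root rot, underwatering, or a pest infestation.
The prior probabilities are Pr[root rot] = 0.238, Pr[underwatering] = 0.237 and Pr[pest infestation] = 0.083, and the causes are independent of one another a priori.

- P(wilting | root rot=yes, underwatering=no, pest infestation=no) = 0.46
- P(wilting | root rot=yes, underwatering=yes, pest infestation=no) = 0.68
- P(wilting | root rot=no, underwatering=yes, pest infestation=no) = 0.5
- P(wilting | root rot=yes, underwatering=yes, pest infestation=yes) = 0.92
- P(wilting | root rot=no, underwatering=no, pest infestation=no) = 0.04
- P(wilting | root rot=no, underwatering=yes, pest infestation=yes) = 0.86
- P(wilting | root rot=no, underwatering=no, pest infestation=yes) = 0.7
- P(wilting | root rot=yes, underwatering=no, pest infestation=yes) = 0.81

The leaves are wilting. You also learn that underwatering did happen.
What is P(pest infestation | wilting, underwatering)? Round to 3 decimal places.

P(pest infestation | wilting, underwatering) ≈ 0.127

Weight on pest infestation=true, given the evidence: 0.054392 + 0.018174 = 0.072566
Denominator P(wilting | underwatering): 0.5·0.762·0.917 + 0.86·0.762·0.083 + 0.68·0.238·0.917 + 0.92·0.238·0.083 = 0.570350
P(pest infestation | wilting, underwatering) = 0.072566/0.570350 ≈ 0.127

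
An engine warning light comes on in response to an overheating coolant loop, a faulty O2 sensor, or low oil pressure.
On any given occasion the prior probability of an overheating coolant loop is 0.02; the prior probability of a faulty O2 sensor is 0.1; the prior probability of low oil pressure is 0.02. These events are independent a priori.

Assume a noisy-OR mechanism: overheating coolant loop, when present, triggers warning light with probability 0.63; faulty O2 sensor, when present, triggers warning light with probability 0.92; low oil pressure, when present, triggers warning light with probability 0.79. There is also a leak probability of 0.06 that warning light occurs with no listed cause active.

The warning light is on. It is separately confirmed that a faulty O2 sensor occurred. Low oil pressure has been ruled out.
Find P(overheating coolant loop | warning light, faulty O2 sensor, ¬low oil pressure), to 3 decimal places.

Under noisy-OR, P(warning light | causes) = 1 − (1−0.06)·∏(1−qᵢ) over the active causes.
By total probability over both values of overheating coolant loop:
  P(warning light | faulty O2 sensor, ¬low oil pressure) = 0.9248×0.98 + 0.972176×0.02
        = 0.906304 + 0.019444 = 0.925748
The terms with overheating coolant loop present sum to 0.019444, so
  P(overheating coolant loop | warning light, faulty O2 sensor, ¬low oil pressure) = 0.019444 / 0.925748 ≈ 0.021

P(overheating coolant loop | warning light, faulty O2 sensor, ¬low oil pressure) ≈ 0.021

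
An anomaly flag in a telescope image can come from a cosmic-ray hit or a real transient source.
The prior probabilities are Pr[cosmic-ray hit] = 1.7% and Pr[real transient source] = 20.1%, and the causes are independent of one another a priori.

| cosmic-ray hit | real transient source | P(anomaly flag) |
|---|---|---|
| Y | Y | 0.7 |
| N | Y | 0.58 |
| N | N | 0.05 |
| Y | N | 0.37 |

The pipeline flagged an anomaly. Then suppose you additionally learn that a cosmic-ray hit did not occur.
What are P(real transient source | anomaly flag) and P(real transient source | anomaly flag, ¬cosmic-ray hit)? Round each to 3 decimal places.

P(real transient source | anomaly flag) ≈ 0.725; P(real transient source | anomaly flag, ¬cosmic-ray hit) ≈ 0.745

P(anomaly flag) = 0.05·0.983·0.799 + 0.58·0.983·0.201 + 0.37·0.017·0.799 + 0.7·0.017·0.201 = 0.039271 + 0.114598 + 0.005026 + 0.002392 = 0.161287
The real transient source-present share is 0.114598 + 0.002392 = 0.116990.
Hence the posterior is 0.116990/0.161287 ≈ 0.725.

With the extra evidence:
For the numerator, keep only real transient source=true terms: 0.58*0.201 = 0.116580
Denominator P(anomaly flag | ¬cosmic-ray hit): 0.05*0.799 + 0.58*0.201 = 0.156530
P(real transient source | anomaly flag, ¬cosmic-ray hit) = 0.116580/0.156530 ≈ 0.745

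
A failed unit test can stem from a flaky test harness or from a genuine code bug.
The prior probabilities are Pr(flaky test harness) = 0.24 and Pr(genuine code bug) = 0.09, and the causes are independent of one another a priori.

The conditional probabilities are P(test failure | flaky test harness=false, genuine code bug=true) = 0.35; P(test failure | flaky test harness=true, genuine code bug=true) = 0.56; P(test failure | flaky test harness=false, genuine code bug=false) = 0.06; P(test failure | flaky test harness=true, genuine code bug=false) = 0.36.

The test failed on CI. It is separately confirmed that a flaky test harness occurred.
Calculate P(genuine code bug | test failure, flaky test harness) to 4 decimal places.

P(test failure | flaky test harness) = 0.36*0.91 + 0.56*0.09 = 0.327600 + 0.050400 = 0.378000
The genuine code bug-present share is 0.56*0.09 = 0.050400.
P(genuine code bug | test failure, flaky test harness) = 0.050400 / 0.378000 ≈ 0.1333

P(genuine code bug | test failure, flaky test harness) ≈ 0.1333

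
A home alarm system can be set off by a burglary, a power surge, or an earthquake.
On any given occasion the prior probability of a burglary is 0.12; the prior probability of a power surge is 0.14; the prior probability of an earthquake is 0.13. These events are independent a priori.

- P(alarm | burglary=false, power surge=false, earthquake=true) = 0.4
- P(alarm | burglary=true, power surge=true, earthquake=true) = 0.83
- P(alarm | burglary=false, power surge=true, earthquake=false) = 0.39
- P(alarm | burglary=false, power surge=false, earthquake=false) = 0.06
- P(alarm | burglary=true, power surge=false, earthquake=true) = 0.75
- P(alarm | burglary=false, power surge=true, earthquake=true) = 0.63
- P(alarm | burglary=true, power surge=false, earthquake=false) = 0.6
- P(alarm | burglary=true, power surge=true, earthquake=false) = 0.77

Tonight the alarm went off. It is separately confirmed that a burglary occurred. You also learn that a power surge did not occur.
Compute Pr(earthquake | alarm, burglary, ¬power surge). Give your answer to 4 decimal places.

P(alarm | burglary, ¬power surge) = 0.6×0.87 + 0.75×0.13 = 0.522000 + 0.097500 = 0.619500
Of this, 0.097500 comes from 0.75×0.13 (the earthquake=true cases).
P(earthquake | alarm, burglary, ¬power surge) = 0.097500 / 0.619500 ≈ 0.1574

Pr(earthquake | alarm, burglary, ¬power surge) ≈ 0.1574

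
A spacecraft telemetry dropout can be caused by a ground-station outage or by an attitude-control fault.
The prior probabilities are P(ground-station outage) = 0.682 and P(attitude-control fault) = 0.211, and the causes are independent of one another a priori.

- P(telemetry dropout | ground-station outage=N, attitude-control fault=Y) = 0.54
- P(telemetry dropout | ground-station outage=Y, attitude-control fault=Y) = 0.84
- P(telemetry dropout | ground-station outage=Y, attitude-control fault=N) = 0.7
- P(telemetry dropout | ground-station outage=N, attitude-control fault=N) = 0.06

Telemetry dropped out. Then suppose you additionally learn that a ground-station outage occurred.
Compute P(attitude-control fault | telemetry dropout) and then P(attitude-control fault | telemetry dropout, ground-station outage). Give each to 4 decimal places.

P(telemetry dropout) = 0.06*0.318*0.789 + 0.54*0.318*0.211 + 0.7*0.682*0.789 + 0.84*0.682*0.211 = 0.015054 + 0.036233 + 0.376669 + 0.120878 = 0.548834
Restricting to configurations with attitude-control fault present: 0.036233 + 0.120878 = 0.157111.
P(attitude-control fault | telemetry dropout) = 0.157111 / 0.548834 ≈ 0.2863

With the extra evidence:
By total probability over both values of attitude-control fault:
  P(telemetry dropout | ground-station outage) = 0.7·0.789 + 0.84·0.211
        = 0.552300 + 0.177240 = 0.729540
The terms with attitude-control fault present sum to 0.177240, so
  P(attitude-control fault | telemetry dropout, ground-station outage) = 0.177240 / 0.729540 ≈ 0.2429

P(attitude-control fault | telemetry dropout) ≈ 0.2863; P(attitude-control fault | telemetry dropout, ground-station outage) ≈ 0.2429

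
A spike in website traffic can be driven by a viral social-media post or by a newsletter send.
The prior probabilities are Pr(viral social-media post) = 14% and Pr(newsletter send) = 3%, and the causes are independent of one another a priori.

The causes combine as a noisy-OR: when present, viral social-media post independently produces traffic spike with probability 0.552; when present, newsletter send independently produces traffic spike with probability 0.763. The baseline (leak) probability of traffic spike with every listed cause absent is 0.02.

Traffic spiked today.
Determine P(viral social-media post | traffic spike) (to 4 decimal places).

P(viral social-media post | traffic spike) ≈ 0.6866

Under noisy-OR, P(traffic spike | causes) = 1 − (1−0.02)·∏(1−qᵢ) over the active causes.
P(traffic spike) = 0.02*0.86*0.97 + 0.76774*0.86*0.03 + 0.56096*0.14*0.97 + 0.895948*0.14*0.03 = 0.016684 + 0.019808 + 0.076178 + 0.003763 = 0.116433
Of this, 0.079941 comes from 0.076178 + 0.003763 (the viral social-media post=true cases).
Hence the posterior is 0.079941/0.116433 ≈ 0.6866.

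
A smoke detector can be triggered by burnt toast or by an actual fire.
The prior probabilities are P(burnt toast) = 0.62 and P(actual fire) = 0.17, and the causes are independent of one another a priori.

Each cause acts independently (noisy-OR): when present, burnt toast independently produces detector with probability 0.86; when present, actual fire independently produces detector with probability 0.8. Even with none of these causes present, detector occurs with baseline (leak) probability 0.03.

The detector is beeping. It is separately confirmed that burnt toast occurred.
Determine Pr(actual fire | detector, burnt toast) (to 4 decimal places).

Pr(actual fire | detector, burnt toast) ≈ 0.1874

Under noisy-OR, P(detector | causes) = 1 − (1−0.03)·∏(1−qᵢ) over the active causes.
By total probability over both values of actual fire:
  P(detector | burnt toast) = 0.8642*0.83 + 0.97284*0.17
        = 0.717286 + 0.165383 = 0.882669
The terms with actual fire present sum to 0.165383, so
  P(actual fire | detector, burnt toast) = 0.165383 / 0.882669 ≈ 0.1874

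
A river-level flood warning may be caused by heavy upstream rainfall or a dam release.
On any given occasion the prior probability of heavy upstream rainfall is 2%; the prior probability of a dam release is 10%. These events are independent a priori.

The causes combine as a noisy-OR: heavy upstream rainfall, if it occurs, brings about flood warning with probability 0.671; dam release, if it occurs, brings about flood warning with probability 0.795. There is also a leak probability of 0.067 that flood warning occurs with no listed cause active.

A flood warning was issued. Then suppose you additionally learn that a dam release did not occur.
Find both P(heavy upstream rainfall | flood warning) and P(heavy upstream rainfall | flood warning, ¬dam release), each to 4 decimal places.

P(heavy upstream rainfall | flood warning) ≈ 0.0940; P(heavy upstream rainfall | flood warning, ¬dam release) ≈ 0.1743

Under noisy-OR, P(flood warning | causes) = 1 − (1−0.067)·∏(1−qᵢ) over the active causes.
P(flood warning) = 0.067×0.98×0.9 + 0.808735×0.98×0.1 + 0.693043×0.02×0.9 + 0.937074×0.02×0.1 = 0.059094 + 0.079256 + 0.012475 + 0.001874 = 0.152699
Of this, 0.014349 comes from 0.012475 + 0.001874 (the heavy upstream rainfall=true cases).
So P(heavy upstream rainfall | flood warning) = 0.014349/0.152699 ≈ 0.0940.

Now also conditioning on dam release≠true:
P(flood warning | ¬dam release) = 0.067·0.98 + 0.693043·0.02 = 0.065660 + 0.013861 = 0.079521
The heavy upstream rainfall-present share is 0.693043·0.02 = 0.013861.
So P(heavy upstream rainfall | flood warning, ¬dam release) = 0.013861/0.079521 ≈ 0.1743.
Ruling out dam release raises the posterior on heavy upstream rainfall — the flip side of explaining away.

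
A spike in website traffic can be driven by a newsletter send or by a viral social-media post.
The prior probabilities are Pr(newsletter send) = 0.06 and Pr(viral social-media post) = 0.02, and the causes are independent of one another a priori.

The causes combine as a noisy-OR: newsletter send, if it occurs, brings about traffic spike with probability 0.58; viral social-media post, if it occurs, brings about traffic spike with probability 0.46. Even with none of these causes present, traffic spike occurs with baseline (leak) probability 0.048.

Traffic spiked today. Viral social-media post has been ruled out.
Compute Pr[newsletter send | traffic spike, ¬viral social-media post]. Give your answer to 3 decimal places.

Under noisy-OR, P(traffic spike | causes) = 1 − (1−0.048)·∏(1−qᵢ) over the active causes.
For the numerator, keep only newsletter send=true terms: 0.60016×0.06 = 0.036010
Denominator P(traffic spike | ¬viral social-media post): 0.048×0.94 + 0.60016×0.06 = 0.081130
P(newsletter send | traffic spike, ¬viral social-media post) = 0.036010/0.081130 ≈ 0.444

Pr[newsletter send | traffic spike, ¬viral social-media post] ≈ 0.444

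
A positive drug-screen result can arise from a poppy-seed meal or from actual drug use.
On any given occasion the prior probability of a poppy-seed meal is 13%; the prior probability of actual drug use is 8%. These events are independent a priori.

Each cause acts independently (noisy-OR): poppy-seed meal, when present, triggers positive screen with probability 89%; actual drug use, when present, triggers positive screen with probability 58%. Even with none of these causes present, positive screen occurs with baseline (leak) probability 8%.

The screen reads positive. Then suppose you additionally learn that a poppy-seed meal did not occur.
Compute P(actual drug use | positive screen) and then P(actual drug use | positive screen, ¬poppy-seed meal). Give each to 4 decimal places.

P(actual drug use | positive screen) ≈ 0.2349; P(actual drug use | positive screen, ¬poppy-seed meal) ≈ 0.4001

Under noisy-OR, P(positive screen | causes) = 1 − (1−0.08)·∏(1−qᵢ) over the active causes.
Weight on actual drug use=true, given the evidence: 0.042707 + 0.009958 = 0.052665
The normalizing constant is 0.08*0.87*0.92 + 0.6136*0.87*0.08 + 0.8988*0.13*0.92 + 0.957496*0.13*0.08 = 0.224193
Posterior = 0.052665 / 0.224193 ≈ 0.2349

With the extra evidence:
Sum P(positive screen|·) weighted by the priors over both values of actual drug use:
  P(positive screen | ¬poppy-seed meal) = 0.08*0.92 + 0.6136*0.08
        = 0.073600 + 0.049088 = 0.122688
Configurations with actual drug use contribute 0.049088, so
  P(actual drug use | positive screen, ¬poppy-seed meal) = 0.049088 / 0.122688 ≈ 0.4001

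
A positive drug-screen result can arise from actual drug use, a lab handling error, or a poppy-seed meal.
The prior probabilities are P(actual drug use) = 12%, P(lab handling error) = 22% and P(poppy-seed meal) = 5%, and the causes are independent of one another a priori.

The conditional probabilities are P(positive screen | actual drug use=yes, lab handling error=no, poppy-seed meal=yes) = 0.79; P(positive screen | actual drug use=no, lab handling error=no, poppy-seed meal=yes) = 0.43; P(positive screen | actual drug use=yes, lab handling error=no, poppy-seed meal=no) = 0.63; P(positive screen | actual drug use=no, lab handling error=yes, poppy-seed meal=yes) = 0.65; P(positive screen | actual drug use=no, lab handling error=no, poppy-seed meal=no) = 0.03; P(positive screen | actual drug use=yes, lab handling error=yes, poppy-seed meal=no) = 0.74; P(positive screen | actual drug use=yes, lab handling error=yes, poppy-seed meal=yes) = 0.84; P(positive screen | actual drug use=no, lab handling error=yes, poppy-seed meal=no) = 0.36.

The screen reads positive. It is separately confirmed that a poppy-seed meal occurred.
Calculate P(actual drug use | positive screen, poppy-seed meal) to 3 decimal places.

P(positive screen | poppy-seed meal) = 0.43*0.88*0.78 + 0.65*0.88*0.22 + 0.79*0.12*0.78 + 0.84*0.12*0.22 = 0.295152 + 0.125840 + 0.073944 + 0.022176 = 0.517112
Restricting to configurations with actual drug use present: 0.073944 + 0.022176 = 0.096120.
Hence the posterior is 0.096120/0.517112 ≈ 0.186.

P(actual drug use | positive screen, poppy-seed meal) ≈ 0.186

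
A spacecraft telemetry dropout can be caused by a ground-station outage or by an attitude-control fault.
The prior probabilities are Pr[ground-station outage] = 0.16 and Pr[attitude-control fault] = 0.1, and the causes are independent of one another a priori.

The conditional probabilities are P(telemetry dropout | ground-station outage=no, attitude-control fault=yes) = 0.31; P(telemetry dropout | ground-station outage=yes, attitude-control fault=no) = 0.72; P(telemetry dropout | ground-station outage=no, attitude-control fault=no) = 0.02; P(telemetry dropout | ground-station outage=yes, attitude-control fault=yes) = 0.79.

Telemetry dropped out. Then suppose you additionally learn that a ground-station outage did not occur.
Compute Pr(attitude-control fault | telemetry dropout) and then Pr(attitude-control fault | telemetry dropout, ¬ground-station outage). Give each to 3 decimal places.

Pr(attitude-control fault | telemetry dropout) ≈ 0.246; Pr(attitude-control fault | telemetry dropout, ¬ground-station outage) ≈ 0.633

Weight on attitude-control fault=true, given the evidence: 0.026040 + 0.012640 = 0.038680
The normalizing constant is 0.02·0.84·0.9 + 0.31·0.84·0.1 + 0.72·0.16·0.9 + 0.79·0.16·0.1 = 0.157480
Posterior = 0.038680 / 0.157480 ≈ 0.246

Now also conditioning on ground-station outage≠true:
By total probability over both values of attitude-control fault:
  P(telemetry dropout | ¬ground-station outage) = 0.02*0.9 + 0.31*0.1
        = 0.018000 + 0.031000 = 0.049000
Keeping only the attitude-control fault-present terms gives 0.031000, so
  P(attitude-control fault | telemetry dropout, ¬ground-station outage) = 0.031000 / 0.049000 ≈ 0.633
Ruling out ground-station outage raises the posterior on attitude-control fault — the flip side of explaining away.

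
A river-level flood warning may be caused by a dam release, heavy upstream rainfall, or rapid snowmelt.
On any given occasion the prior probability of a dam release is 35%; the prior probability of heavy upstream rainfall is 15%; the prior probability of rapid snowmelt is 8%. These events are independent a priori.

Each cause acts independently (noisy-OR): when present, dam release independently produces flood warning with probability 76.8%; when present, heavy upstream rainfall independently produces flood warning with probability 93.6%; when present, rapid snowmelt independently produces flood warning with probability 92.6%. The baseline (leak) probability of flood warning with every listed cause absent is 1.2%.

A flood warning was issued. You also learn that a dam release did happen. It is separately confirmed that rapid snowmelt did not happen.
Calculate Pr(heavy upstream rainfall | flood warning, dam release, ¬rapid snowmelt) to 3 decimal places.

Under noisy-OR, P(flood warning | causes) = 1 − (1−0.012)·∏(1−qᵢ) over the active causes.
P(flood warning | dam release, ¬rapid snowmelt) = 0.770784·0.85 + 0.98533·0.15 = 0.655166 + 0.147800 = 0.802966
Restricting to configurations with heavy upstream rainfall present: 0.98533·0.15 = 0.147800.
P(heavy upstream rainfall | flood warning, dam release, ¬rapid snowmelt) = 0.147800 / 0.802966 ≈ 0.184

Pr(heavy upstream rainfall | flood warning, dam release, ¬rapid snowmelt) ≈ 0.184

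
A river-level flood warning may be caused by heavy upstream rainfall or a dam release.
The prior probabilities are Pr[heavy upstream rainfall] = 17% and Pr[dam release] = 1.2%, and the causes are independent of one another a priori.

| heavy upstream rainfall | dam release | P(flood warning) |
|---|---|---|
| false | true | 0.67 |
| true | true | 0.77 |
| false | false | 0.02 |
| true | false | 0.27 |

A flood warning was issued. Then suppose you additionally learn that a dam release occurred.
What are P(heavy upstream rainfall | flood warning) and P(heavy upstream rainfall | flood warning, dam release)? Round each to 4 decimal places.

P(heavy upstream rainfall | flood warning) ≈ 0.6703; P(heavy upstream rainfall | flood warning, dam release) ≈ 0.1905

Enumerate the 4 (heavy upstream rainfall, dam release) configurations and weight by the priors:
  P(flood warning) = 0.02·0.83·0.988 + 0.67·0.83·0.012 + 0.27·0.17·0.988 + 0.77·0.17·0.012
        = 0.016401 + 0.006673 + 0.045349 + 0.001571 = 0.069994
Configurations with heavy upstream rainfall contribute 0.046920, so
  P(heavy upstream rainfall | flood warning) = 0.046920 / 0.069994 ≈ 0.6703

Now condition on the additional information:
P(flood warning | dam release) = 0.67·0.83 + 0.77·0.17 = 0.556100 + 0.130900 = 0.687000
Restricting to configurations with heavy upstream rainfall present: 0.77·0.17 = 0.130900.
Hence the posterior is 0.130900/0.687000 ≈ 0.1905.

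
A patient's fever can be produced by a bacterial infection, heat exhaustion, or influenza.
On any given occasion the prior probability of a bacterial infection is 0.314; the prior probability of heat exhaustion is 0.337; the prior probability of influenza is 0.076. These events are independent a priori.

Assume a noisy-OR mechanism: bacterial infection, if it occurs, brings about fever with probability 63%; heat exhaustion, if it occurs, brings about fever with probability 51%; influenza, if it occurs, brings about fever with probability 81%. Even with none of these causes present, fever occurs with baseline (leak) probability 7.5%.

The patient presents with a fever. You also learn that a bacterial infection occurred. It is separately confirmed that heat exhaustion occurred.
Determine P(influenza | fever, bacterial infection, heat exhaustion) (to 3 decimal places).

Under noisy-OR, P(fever | causes) = 1 − (1−0.075)·∏(1−qᵢ) over the active causes.
P(fever | bacterial infection, heat exhaustion) = 0.832298×0.924 + 0.968137×0.076 = 0.769043 + 0.073578 = 0.842621
Restricting to configurations with influenza present: 0.968137×0.076 = 0.073578.
P(influenza | fever, bacterial infection, heat exhaustion) = 0.073578 / 0.842621 ≈ 0.087

P(influenza | fever, bacterial infection, heat exhaustion) ≈ 0.087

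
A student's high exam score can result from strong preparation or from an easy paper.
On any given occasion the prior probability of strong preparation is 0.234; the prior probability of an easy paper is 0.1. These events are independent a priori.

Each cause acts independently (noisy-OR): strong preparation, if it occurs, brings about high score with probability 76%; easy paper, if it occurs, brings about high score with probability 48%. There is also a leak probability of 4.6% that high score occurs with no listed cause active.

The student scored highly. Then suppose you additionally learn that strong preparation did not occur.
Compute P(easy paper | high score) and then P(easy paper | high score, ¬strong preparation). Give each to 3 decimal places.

Under noisy-OR, P(high score | causes) = 1 − (1−0.046)·∏(1−qᵢ) over the active causes.
For the numerator, keep only easy paper=true terms: 0.038600 + 0.020614 = 0.059214
Normalizer over all consistent configurations: 0.046*0.766*0.9 + 0.50392*0.766*0.1 + 0.77104*0.234*0.9 + 0.880941*0.234*0.1 = 0.253307
P(easy paper | high score) = 0.059214/0.253307 ≈ 0.234

With the extra evidence:
P(high score | ¬strong preparation) = 0.046*0.9 + 0.50392*0.1 = 0.041400 + 0.050392 = 0.091792
Of this, 0.050392 comes from 0.50392*0.1 (the easy paper=true cases).
P(easy paper | high score, ¬strong preparation) = 0.050392 / 0.091792 ≈ 0.549

P(easy paper | high score) ≈ 0.234; P(easy paper | high score, ¬strong preparation) ≈ 0.549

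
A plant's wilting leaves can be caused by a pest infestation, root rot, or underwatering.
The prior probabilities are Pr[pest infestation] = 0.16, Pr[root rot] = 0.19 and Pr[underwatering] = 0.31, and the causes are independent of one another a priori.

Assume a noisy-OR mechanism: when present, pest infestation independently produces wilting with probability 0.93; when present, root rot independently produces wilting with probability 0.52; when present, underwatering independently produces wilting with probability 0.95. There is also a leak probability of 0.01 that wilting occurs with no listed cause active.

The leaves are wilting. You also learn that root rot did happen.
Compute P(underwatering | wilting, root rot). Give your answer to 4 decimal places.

Under noisy-OR, P(wilting | causes) = 1 − (1−0.01)·∏(1−qᵢ) over the active causes.
Enumerate the 4 (pest infestation, underwatering) configurations and weight by the priors:
  P(wilting | root rot) = 0.5248·0.84·0.69 + 0.97624·0.84·0.31 + 0.966736·0.16·0.69 + 0.998337·0.16·0.31
        = 0.304174 + 0.254213 + 0.106728 + 0.049518 = 0.714633
Keeping only the underwatering-present terms gives 0.303731, so
  P(underwatering | wilting, root rot) = 0.303731 / 0.714633 ≈ 0.4250

P(underwatering | wilting, root rot) ≈ 0.4250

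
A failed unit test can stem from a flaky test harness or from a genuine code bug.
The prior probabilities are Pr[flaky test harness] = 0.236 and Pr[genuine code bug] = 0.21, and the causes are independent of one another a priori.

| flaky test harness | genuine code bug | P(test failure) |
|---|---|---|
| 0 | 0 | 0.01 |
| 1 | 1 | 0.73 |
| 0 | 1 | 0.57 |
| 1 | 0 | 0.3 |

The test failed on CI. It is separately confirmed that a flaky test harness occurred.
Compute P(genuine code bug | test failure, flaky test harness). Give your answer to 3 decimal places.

By total probability over both values of genuine code bug:
  P(test failure | flaky test harness) = 0.3×0.79 + 0.73×0.21
        = 0.237000 + 0.153300 = 0.390300
Keeping only the genuine code bug-present terms gives 0.153300, so
  P(genuine code bug | test failure, flaky test harness) = 0.153300 / 0.390300 ≈ 0.393

P(genuine code bug | test failure, flaky test harness) ≈ 0.393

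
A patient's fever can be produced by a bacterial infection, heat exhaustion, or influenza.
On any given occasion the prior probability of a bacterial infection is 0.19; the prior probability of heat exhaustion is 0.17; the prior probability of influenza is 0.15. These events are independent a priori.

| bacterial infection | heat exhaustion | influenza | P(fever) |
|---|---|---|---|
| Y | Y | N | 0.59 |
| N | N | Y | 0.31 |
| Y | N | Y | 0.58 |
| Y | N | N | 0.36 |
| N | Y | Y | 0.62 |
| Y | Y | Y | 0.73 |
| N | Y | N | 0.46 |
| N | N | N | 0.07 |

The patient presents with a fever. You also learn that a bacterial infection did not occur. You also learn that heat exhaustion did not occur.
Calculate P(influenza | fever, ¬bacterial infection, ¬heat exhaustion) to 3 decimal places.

P(fever | ¬bacterial infection, ¬heat exhaustion) = 0.07*0.85 + 0.31*0.15 = 0.059500 + 0.046500 = 0.106000
The influenza-present share is 0.31*0.15 = 0.046500.
So P(influenza | fever, ¬bacterial infection, ¬heat exhaustion) = 0.046500/0.106000 ≈ 0.439.

P(influenza | fever, ¬bacterial infection, ¬heat exhaustion) ≈ 0.439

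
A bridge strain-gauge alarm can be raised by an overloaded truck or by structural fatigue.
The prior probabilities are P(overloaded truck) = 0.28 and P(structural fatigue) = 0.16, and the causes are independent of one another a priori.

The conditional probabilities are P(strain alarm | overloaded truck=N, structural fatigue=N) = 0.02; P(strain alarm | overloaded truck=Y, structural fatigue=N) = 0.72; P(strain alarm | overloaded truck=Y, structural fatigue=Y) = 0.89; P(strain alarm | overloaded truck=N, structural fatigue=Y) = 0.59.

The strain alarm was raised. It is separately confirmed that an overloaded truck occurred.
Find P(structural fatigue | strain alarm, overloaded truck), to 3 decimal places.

P(structural fatigue | strain alarm, overloaded truck) ≈ 0.191

P(strain alarm | overloaded truck) = 0.72*0.84 + 0.89*0.16 = 0.604800 + 0.142400 = 0.747200
Of this, 0.142400 comes from 0.89*0.16 (the structural fatigue=true cases).
P(structural fatigue | strain alarm, overloaded truck) = 0.142400 / 0.747200 ≈ 0.191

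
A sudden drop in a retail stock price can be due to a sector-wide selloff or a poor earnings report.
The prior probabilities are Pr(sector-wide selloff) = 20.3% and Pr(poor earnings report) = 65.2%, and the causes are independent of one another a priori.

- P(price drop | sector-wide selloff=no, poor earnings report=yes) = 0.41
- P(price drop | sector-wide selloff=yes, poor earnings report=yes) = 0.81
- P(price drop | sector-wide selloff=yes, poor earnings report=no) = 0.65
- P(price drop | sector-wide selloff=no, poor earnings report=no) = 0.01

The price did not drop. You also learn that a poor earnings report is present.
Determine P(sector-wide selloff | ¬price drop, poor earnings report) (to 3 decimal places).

P(sector-wide selloff | ¬price drop, poor earnings report) ≈ 0.076

P(¬price drop | poor earnings report) = 0.59*0.797 + 0.19*0.203 = 0.470230 + 0.038570 = 0.508800
Restricting to configurations with sector-wide selloff present: 0.19*0.203 = 0.038570.
Hence the posterior is 0.038570/0.508800 ≈ 0.076.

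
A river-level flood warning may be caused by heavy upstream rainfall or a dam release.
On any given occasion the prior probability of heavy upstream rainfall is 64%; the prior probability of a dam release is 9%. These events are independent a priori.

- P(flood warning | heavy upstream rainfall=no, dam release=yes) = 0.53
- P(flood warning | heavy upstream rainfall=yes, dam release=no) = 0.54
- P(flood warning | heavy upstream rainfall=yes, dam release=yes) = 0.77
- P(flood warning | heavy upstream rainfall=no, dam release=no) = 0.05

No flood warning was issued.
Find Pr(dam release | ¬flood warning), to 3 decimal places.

P(¬flood warning) = 0.95·0.36·0.91 + 0.47·0.36·0.09 + 0.46·0.64·0.91 + 0.23·0.64·0.09 = 0.311220 + 0.015228 + 0.267904 + 0.013248 = 0.607600
Of this, 0.028476 comes from 0.015228 + 0.013248 (the dam release=true cases).
So P(dam release | ¬flood warning) = 0.028476/0.607600 ≈ 0.047.

Pr(dam release | ¬flood warning) ≈ 0.047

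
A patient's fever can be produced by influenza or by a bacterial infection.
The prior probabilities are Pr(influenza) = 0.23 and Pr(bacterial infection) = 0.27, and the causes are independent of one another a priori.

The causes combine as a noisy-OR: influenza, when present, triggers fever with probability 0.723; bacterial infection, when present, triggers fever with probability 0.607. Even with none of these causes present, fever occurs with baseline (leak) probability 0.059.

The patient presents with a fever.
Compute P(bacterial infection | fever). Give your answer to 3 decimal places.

P(bacterial infection | fever) ≈ 0.543

Under noisy-OR, P(fever | causes) = 1 − (1−0.059)·∏(1−qᵢ) over the active causes.
P(fever) = 0.059·0.77·0.73 + 0.630187·0.77·0.27 + 0.739343·0.23·0.73 + 0.897562·0.23·0.27 = 0.033164 + 0.131016 + 0.124136 + 0.055739 = 0.344055
Of this, 0.186755 comes from 0.131016 + 0.055739 (the bacterial infection=true cases).
So P(bacterial infection | fever) = 0.186755/0.344055 ≈ 0.543.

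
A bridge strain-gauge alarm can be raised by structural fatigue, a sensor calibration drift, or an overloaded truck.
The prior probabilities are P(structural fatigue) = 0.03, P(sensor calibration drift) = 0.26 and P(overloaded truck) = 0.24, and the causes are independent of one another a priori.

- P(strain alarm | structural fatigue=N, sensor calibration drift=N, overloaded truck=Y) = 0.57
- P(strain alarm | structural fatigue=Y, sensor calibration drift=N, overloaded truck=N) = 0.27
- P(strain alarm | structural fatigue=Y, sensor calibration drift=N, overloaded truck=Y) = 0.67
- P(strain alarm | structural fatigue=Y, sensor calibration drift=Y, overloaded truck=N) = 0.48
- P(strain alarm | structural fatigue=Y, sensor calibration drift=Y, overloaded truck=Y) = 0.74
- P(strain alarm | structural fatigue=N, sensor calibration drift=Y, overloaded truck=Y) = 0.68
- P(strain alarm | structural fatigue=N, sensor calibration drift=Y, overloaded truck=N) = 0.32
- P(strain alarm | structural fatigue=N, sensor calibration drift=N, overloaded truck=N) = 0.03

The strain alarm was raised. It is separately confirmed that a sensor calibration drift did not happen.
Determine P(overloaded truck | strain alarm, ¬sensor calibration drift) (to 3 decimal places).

Weight on overloaded truck=true, given the evidence: 0.132696 + 0.004824 = 0.137520
Normalizer over all consistent configurations: 0.03*0.97*0.76 + 0.57*0.97*0.24 + 0.27*0.03*0.76 + 0.67*0.03*0.24 = 0.165792
Posterior = 0.137520 / 0.165792 ≈ 0.829

P(overloaded truck | strain alarm, ¬sensor calibration drift) ≈ 0.829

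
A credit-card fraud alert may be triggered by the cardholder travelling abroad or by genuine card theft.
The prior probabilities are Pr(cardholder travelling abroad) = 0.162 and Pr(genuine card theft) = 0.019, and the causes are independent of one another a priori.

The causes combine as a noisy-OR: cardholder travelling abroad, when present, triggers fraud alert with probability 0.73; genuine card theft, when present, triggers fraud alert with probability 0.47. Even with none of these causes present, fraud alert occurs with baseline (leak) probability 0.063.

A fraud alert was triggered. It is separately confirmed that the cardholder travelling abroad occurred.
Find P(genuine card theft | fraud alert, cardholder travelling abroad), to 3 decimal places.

Under noisy-OR, P(fraud alert | causes) = 1 − (1−0.063)·∏(1−qᵢ) over the active causes.
P(fraud alert | cardholder travelling abroad) = 0.74701·0.981 + 0.865915·0.019 = 0.732817 + 0.016452 = 0.749269
The genuine card theft-present share is 0.865915·0.019 = 0.016452.
So P(genuine card theft | fraud alert, cardholder travelling abroad) = 0.016452/0.749269 ≈ 0.022.

P(genuine card theft | fraud alert, cardholder travelling abroad) ≈ 0.022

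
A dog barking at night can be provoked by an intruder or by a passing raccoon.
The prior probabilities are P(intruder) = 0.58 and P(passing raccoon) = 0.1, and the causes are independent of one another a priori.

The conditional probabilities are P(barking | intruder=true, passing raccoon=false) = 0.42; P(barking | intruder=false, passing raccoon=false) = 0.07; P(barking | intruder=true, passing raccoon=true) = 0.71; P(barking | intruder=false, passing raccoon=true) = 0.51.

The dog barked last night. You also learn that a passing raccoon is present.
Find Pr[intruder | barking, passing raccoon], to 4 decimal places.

For the numerator, keep only intruder=true terms: 0.71*0.58 = 0.411800
Denominator P(barking | passing raccoon): 0.51*0.42 + 0.71*0.58 = 0.626000
Posterior = 0.411800 / 0.626000 ≈ 0.6578

Pr[intruder | barking, passing raccoon] ≈ 0.6578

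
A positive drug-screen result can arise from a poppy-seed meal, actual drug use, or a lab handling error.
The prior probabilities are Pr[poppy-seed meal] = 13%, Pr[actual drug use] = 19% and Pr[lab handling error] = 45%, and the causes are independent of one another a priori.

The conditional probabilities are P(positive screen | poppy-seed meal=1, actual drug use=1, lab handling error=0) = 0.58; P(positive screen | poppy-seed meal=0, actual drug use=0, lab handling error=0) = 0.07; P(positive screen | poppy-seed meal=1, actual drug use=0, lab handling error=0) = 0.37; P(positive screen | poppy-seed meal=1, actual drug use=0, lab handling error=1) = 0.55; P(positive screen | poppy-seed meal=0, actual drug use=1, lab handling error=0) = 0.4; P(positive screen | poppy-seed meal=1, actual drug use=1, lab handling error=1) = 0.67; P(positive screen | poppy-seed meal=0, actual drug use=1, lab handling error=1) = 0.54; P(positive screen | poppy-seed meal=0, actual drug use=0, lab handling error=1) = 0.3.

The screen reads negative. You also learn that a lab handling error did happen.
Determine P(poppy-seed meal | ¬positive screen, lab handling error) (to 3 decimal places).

P(poppy-seed meal | ¬positive screen, lab handling error) ≈ 0.089

For the numerator, keep only poppy-seed meal=true terms: 0.047385 + 0.008151 = 0.055536
Normalizer over all consistent configurations: 0.7*0.87*0.81 + 0.46*0.87*0.19 + 0.45*0.13*0.81 + 0.33*0.13*0.19 = 0.624864
Posterior = 0.055536 / 0.624864 ≈ 0.089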